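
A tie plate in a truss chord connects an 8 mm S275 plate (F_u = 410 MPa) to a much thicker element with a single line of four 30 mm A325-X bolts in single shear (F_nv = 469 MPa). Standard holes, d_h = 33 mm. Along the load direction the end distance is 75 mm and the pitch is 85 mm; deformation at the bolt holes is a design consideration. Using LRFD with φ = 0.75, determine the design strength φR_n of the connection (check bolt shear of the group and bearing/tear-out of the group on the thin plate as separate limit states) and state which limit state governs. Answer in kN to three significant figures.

Bolt shear: A_b = π·30²/4 = 706.9 mm²; R_n = 469 × 706.9 × 4 × 1 / 1000 = 1326 kN → 0.75 × 1326 = 995 kN.
Bearing (1.2 l_c t F_u ≤ 2.4 d t F_u): upper limit = 2.4·30·8·410 / 1000 = 236.2 kN.
  Edge l_c = 75 − 33/2 = 58.5 → r_n = 230.3 kN; interior l_c = 85 − 33 = 52 → r_n = 204.7 kN.
  R_n,bearing = 1·230.3 + 3·204.7 = 844.3 kN → 0.75 × 844.3 = 633 kN.
Bearing governs: 633 kN.

633 kN (bearing governs)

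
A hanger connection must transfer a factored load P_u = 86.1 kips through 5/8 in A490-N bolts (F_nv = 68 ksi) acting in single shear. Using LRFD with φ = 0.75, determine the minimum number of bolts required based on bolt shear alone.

A_b = π·0.625²/4 = 0.3068 in².
Per-bolt design strength φR_n = 0.75 × 68 × 0.3068 × 1 = 15.65 kips.
n ≥ 86.1 / 15.65 = 5.503 → use 6 bolts.

6 bolts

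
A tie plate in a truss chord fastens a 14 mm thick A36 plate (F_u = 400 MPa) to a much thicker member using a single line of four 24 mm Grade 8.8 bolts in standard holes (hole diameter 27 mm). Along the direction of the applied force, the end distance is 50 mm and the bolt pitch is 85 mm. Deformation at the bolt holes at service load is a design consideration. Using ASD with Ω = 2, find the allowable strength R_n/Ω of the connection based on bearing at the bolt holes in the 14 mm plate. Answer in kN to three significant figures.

606 kN

Per bolt r_n = 1.2 l_c t F_u ≤ 2.4 d t F_u; upper limit = 2.4 × 24 × 14 × 400 / 1000 = 322.6 kN.
Edge bolt: l_c = 50 − 27/2 = 36.5 mm → 1.2 × 36.5 × 14 × 400 / 1000 = 245.3 → r_n = 245.3 kN.
Interior bolts: l_c = 85 − 27 = 58 mm → 1.2 × 58 × 14 × 400 / 1000 = 389.8 → r_n = 322.6 kN.
R_n = 1 × 245.3 + 3 × 322.6 = 1213 kN.
Allowable strength R_n/Ω = 1213 / 2 = 606 kN.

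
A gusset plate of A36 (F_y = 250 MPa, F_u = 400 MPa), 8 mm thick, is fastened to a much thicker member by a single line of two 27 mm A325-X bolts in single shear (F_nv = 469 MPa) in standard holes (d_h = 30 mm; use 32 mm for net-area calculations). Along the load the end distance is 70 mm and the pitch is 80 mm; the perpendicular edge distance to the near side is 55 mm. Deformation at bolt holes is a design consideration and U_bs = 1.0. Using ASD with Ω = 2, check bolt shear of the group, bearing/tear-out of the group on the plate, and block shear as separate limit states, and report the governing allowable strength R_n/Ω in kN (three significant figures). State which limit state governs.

Bolt shear: A_b = π·27²/4 = 572.6 mm²; R_n = 469 × 572.6 × 2 × 1 / 1000 = 537.1 kN → 537.1 / 2 = 269 kN.
Bearing: edge l_c = 55, r_n = 207.4 kN; interior l_c = 50, r_n = 192 kN; R_n = 207.4 + 1·192 = 399.4 kN → 200 kN.
Block shear: A_gv = 1200, A_nv = 816, A_nt = 312 mm²; R_n = min(0.6F_uA_nv, 0.6F_yA_gv) + U_bs·F_u·A_nt = 304.8 kN → 152 kN.
Block shear governs: 152 kN.

152 kN (block shear governs)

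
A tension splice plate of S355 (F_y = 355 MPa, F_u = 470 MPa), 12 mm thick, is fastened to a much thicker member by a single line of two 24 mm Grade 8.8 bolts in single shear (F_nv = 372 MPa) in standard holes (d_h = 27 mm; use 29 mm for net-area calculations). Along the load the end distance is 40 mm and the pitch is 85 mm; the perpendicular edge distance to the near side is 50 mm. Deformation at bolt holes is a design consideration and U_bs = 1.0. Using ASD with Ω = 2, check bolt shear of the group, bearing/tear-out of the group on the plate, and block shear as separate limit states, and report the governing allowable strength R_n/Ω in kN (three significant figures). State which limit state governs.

168 kN (bolt shear governs)

Bolt shear: A_b = π·24²/4 = 452.4 mm²; R_n = 372 × 452.4 × 2 × 1 / 1000 = 336.6 kN → 336.6 / 2 = 168 kN.
Bearing: edge l_c = 26.5, r_n = 179.4 kN; interior l_c = 58, r_n = 324.9 kN; R_n = 179.4 + 1·324.9 = 504.2 kN → 252 kN.
Block shear: A_gv = 1500, A_nv = 978, A_nt = 426 mm²; R_n = min(0.6F_uA_nv, 0.6F_yA_gv) + U_bs·F_u·A_nt = 476 kN → 238 kN.
Bolt shear governs: 168 kN.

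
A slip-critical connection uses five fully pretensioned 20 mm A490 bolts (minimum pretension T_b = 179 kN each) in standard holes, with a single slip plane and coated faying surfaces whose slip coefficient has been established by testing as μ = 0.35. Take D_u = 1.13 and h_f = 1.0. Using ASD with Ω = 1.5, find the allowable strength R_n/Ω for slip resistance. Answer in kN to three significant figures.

236 kN

R_n = μ · D_u · h_f · T_b · n_s · n_b = 0.35 × 1.13 × 1.0 × 179 × 1 × 5 = 354 kN.
Allowable strength R_n/Ω = 354 / 1.5 = 236 kN.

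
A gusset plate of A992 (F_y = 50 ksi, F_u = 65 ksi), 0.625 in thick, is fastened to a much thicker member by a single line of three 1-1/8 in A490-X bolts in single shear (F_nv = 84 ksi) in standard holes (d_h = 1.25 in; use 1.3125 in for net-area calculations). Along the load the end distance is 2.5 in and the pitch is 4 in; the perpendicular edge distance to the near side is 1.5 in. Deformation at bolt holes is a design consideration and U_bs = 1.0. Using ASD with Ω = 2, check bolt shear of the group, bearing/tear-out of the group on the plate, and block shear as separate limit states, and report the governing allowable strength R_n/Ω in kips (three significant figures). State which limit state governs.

105 kips (block shear governs)

Bolt shear: A_b = π·1.125²/4 = 0.994 in²; R_n = 84 × 0.994 × 3 × 1 = 250.5 kips → 250.5 / 2 = 125 kips.
Bearing: edge l_c = 1.875, r_n = 91.41 kips; interior l_c = 2.75, r_n = 109.7 kips; R_n = 91.41 + 2·109.7 = 310.8 kips → 155 kips.
Block shear: A_gv = 6.562, A_nv = 4.512, A_nt = 0.5273 in²; R_n = min(0.6F_uA_nv, 0.6F_yA_gv) + U_bs·F_u·A_nt = 210.2 kips → 105 kips.
Block shear governs: 105 kips.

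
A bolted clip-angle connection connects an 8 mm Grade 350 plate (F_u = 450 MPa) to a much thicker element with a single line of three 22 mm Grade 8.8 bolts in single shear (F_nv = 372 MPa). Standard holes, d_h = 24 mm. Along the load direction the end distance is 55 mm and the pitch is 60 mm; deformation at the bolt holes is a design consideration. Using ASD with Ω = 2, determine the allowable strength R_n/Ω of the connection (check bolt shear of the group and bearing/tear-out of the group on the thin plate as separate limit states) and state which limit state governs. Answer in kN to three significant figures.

Bolt shear: A_b = π·22²/4 = 380.1 mm²; R_n = 372 × 380.1 × 3 × 1 / 1000 = 424.2 kN → 424.2 / 2 = 212 kN.
Bearing (1.2 l_c t F_u ≤ 2.4 d t F_u): upper limit = 2.4·22·8·450 / 1000 = 190.1 kN.
  Edge l_c = 55 − 24/2 = 43 → r_n = 185.8 kN; interior l_c = 60 − 24 = 36 → r_n = 155.5 kN.
  R_n,bearing = 1·185.8 + 2·155.5 = 496.8 kN → 496.8 / 2 = 248 kN.
Bolt shear governs: 212 kN.

212 kN (bolt shear governs)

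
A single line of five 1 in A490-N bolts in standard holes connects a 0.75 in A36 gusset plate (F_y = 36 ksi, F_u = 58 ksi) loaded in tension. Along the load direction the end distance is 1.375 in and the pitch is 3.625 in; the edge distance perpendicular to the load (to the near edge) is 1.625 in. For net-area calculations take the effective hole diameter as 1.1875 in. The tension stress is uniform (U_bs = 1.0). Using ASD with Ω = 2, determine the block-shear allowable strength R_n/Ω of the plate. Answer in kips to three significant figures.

151 kips

Shear plane L_v = 1.375 + 4·3.625 = 15.88 in; A_gv = 15.88 × 0.75 = 11.91 in².
A_nv = (15.88 − 4.5·1.1875) × 0.75 = 7.898 in².
A_nt = (1.625 − 0.5·1.1875) × 0.75 = 0.7734 in².
0.6 F_u A_nv = 274.9 kips; 0.6 F_y A_gv = 257.2 kips → shear yielding governs the shear term.
R_n = 257.2 + 1.0 × 58 × 0.7734 = 302 kips.
Allowable strength R_n/Ω = 302 / 2 = 151 kips.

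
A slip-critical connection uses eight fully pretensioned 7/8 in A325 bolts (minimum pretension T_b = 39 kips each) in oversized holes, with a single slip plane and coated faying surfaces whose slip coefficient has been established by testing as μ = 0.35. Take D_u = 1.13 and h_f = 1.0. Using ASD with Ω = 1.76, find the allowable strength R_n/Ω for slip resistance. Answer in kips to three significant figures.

R_n = μ · D_u · h_f · T_b · n_s · n_b = 0.35 × 1.13 × 1.0 × 39 × 1 × 8 = 123.4 kips.
Allowable strength R_n/Ω = 123.4 / 1.76 = 70.1 kips.

70.1 kips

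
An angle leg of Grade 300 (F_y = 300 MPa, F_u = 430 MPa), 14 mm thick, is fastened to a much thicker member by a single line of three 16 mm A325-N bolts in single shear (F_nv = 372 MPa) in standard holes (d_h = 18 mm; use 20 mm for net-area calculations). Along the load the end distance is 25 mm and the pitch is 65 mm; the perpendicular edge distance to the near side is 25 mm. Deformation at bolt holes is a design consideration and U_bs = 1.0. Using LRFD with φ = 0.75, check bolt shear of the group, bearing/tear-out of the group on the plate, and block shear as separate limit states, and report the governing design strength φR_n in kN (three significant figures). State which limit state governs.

168 kN (bolt shear governs)

Bolt shear: A_b = π·16²/4 = 201.1 mm²; R_n = 372 × 201.1 × 3 × 1 / 1000 = 224.4 kN → 0.75 × 224.4 = 168 kN.
Bearing: edge l_c = 16, r_n = 115.6 kN; interior l_c = 47, r_n = 231.2 kN; R_n = 115.6 + 2·231.2 = 577.9 kN → 433 kN.
Block shear: A_gv = 2170, A_nv = 1470, A_nt = 210 mm²; R_n = min(0.6F_uA_nv, 0.6F_yA_gv) + U_bs·F_u·A_nt = 469.6 kN → 352 kN.
Bolt shear governs: 168 kN.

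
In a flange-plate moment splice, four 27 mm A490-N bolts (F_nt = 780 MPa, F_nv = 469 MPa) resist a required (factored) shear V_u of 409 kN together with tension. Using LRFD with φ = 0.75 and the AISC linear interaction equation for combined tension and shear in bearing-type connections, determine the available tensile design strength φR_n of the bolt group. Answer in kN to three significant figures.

A_b = π·27²/4 = 572.6 mm²; f_rv = 409 × 1000 / (4 × 572.6) = 178.6 MPa.
F'_nt = 1.3 F_nt − (F_nt / φF_nv) f_rv = 1.3·780 − (780/(0.75·469))·178.6 = 618 MPa, capped at F_nt → F'_nt = 618 MPa.
R_n = F'_nt · A_b · n = 618 × 572.6 × 4 / 1000 = 1415 kN.
Design strength φR_n = 0.75 × 1415 = 1060 kN.

1060 kN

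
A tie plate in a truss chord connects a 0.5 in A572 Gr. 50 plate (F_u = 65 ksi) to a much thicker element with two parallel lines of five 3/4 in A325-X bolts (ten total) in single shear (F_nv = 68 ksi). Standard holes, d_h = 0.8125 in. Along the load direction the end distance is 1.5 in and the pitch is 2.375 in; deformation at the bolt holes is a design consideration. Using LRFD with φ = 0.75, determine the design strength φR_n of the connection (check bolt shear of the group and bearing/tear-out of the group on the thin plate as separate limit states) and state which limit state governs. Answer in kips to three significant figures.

225 kips (bolt shear governs)

Bolt shear: A_b = π·0.75²/4 = 0.4418 in²; R_n = 68 × 0.4418 × 10 × 1 = 300.4 kips → 0.75 × 300.4 = 225 kips.
Bearing (1.2 l_c t F_u ≤ 2.4 d t F_u): upper limit = 2.4·0.75·0.5·65 = 58.5 kips.
  Edge l_c = 1.5 − 0.8125/2 = 1.094 → r_n = 42.66 kips; interior l_c = 2.375 − 0.8125 = 1.562 → r_n = 58.5 kips.
  R_n,bearing = 2·42.66 + 8·58.5 = 553.3 kips → 0.75 × 553.3 = 415 kips.
Bolt shear governs: 225 kips.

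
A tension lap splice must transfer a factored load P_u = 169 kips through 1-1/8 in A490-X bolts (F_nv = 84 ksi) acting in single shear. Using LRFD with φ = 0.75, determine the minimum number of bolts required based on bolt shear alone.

A_b = π·1.125²/4 = 0.994 in².
Per-bolt design strength φR_n = 0.75 × 84 × 0.994 × 1 = 62.62 kips.
n ≥ 169 / 62.62 = 2.699 → use 3 bolts.

3 bolts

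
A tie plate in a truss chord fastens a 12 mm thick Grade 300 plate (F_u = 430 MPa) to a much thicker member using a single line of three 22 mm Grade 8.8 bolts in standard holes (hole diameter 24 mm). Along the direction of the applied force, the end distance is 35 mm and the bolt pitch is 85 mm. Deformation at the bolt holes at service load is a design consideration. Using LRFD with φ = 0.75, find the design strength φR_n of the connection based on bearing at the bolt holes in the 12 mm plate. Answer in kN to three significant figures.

515 kN

Per bolt r_n = 1.2 l_c t F_u ≤ 2.4 d t F_u; upper limit = 2.4 × 22 × 12 × 430 / 1000 = 272.4 kN.
Edge bolt: l_c = 35 − 24/2 = 23 mm → 1.2 × 23 × 12 × 430 / 1000 = 142.4 → r_n = 142.4 kN.
Interior bolts: l_c = 85 − 24 = 61 mm → 1.2 × 61 × 12 × 430 / 1000 = 377.7 → r_n = 272.4 kN.
R_n = 1 × 142.4 + 2 × 272.4 = 687.3 kN.
Design strength φR_n = 0.75 × 687.3 = 515 kN.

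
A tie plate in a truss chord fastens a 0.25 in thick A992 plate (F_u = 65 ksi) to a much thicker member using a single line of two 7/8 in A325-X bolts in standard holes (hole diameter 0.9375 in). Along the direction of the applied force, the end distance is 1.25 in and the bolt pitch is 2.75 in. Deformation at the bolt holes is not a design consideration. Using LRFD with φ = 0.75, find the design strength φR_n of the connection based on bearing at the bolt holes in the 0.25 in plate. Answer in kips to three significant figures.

Per bolt r_n = 1.5 l_c t F_u ≤ 3.0 d t F_u; upper limit = 3.0 × 0.875 × 0.25 × 65 = 42.66 kips.
Edge bolt: l_c = 1.25 − 0.9375/2 = 0.7812 in → 1.5 × 0.7812 × 0.25 × 65 = 19.04 → r_n = 19.04 kips.
Interior bolts: l_c = 2.75 − 0.9375 = 1.812 in → 1.5 × 1.812 × 0.25 × 65 = 44.18 → r_n = 42.66 kips.
R_n = 1 × 19.04 + 1 × 42.66 = 61.7 kips.
Design strength φR_n = 0.75 × 61.7 = 46.3 kips.

46.3 kips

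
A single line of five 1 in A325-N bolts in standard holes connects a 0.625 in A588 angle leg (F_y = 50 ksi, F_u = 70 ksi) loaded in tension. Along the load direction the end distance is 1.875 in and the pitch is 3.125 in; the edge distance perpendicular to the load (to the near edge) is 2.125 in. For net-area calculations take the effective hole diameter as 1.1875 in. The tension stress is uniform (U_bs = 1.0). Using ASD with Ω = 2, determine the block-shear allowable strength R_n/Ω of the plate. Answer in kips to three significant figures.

152 kips

Shear plane L_v = 1.875 + 4·3.125 = 14.38 in; A_gv = 14.38 × 0.625 = 8.984 in².
A_nv = (14.38 − 4.5·1.1875) × 0.625 = 5.645 in².
A_nt = (2.125 − 0.5·1.1875) × 0.625 = 0.957 in².
0.6 F_u A_nv = 237.1 kips; 0.6 F_y A_gv = 269.5 kips → shear rupture governs the shear term.
R_n = 237.1 + 1.0 × 70 × 0.957 = 304.1 kips.
Allowable strength R_n/Ω = 304.1 / 2 = 152 kips.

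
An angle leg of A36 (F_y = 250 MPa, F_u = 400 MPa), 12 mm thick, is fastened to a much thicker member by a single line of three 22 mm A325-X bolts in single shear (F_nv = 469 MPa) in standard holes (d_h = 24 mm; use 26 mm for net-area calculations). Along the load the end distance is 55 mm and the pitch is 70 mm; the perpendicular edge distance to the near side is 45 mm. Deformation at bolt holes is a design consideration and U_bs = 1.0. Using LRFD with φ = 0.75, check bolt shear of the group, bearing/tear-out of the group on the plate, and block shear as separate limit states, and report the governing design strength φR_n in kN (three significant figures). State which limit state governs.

378 kN (block shear governs)

Bolt shear: A_b = π·22²/4 = 380.1 mm²; R_n = 469 × 380.1 × 3 × 1 / 1000 = 534.8 kN → 0.75 × 534.8 = 401 kN.
Bearing: edge l_c = 43, r_n = 247.7 kN; interior l_c = 46, r_n = 253.4 kN; R_n = 247.7 + 2·253.4 = 754.6 kN → 566 kN.
Block shear: A_gv = 2340, A_nv = 1560, A_nt = 384 mm²; R_n = min(0.6F_uA_nv, 0.6F_yA_gv) + U_bs·F_u·A_nt = 504.6 kN → 378 kN.
Block shear governs: 378 kN.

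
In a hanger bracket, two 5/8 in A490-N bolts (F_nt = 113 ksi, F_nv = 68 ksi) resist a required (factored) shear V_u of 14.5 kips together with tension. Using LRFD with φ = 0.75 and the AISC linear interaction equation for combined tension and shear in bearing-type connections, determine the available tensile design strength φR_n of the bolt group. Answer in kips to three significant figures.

A_b = π·0.625²/4 = 0.3068 in²; f_rv = 14.5 / (2 × 0.3068) = 23.63 ksi.
F'_nt = 1.3 F_nt − (F_nt / φF_nv) f_rv = 1.3·113 − (113/(0.75·68))·23.63 = 94.54 ksi, capped at F_nt → F'_nt = 94.54 ksi.
R_n = F'_nt · A_b · n = 94.54 × 0.3068 × 2 = 58.01 kips.
Design strength φR_n = 0.75 × 58.01 = 43.5 kips.

43.5 kips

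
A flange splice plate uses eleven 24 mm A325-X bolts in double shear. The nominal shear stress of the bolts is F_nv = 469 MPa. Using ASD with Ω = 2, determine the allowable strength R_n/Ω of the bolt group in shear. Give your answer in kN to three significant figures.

2330 kN

A_b = π × 24² / 4 = 452.4 mm².
R_n = F_nv · A_b · n · n_s = 469 × 452.4 × 11 × 2 / 1000 = 4668 kN.
Allowable strength R_n/Ω = 4668 / 2 = 2330 kN.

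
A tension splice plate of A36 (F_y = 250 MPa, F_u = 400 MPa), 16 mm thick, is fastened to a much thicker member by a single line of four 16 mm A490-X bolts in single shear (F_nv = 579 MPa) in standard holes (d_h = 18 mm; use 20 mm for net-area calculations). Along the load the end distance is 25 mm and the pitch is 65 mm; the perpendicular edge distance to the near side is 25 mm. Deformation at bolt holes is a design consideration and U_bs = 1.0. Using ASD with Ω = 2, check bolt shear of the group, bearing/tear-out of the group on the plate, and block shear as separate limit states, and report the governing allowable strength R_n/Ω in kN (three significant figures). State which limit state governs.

Bolt shear: A_b = π·16²/4 = 201.1 mm²; R_n = 579 × 201.1 × 4 × 1 / 1000 = 465.7 kN → 465.7 / 2 = 233 kN.
Bearing: edge l_c = 16, r_n = 122.9 kN; interior l_c = 47, r_n = 245.8 kN; R_n = 122.9 + 3·245.8 = 860.2 kN → 430 kN.
Block shear: A_gv = 3520, A_nv = 2400, A_nt = 240 mm²; R_n = min(0.6F_uA_nv, 0.6F_yA_gv) + U_bs·F_u·A_nt = 624 kN → 312 kN.
Bolt shear governs: 233 kN.

233 kN (bolt shear governs)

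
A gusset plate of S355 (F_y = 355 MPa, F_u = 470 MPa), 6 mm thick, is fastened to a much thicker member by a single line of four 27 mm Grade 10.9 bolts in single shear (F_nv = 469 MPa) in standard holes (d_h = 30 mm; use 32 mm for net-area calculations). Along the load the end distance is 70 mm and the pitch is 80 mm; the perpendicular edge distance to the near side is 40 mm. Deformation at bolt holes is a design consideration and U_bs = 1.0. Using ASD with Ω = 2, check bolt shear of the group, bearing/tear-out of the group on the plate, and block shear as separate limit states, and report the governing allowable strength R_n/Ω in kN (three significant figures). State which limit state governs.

Bolt shear: A_b = π·27²/4 = 572.6 mm²; R_n = 469 × 572.6 × 4 × 1 / 1000 = 1074 kN → 1074 / 2 = 537 kN.
Bearing: edge l_c = 55, r_n = 182.7 kN; interior l_c = 50, r_n = 169.2 kN; R_n = 182.7 + 3·169.2 = 690.3 kN → 345 kN.
Block shear: A_gv = 1860, A_nv = 1188, A_nt = 144 mm²; R_n = min(0.6F_uA_nv, 0.6F_yA_gv) + U_bs·F_u·A_nt = 402.7 kN → 201 kN.
Block shear governs: 201 kN.

201 kN (block shear governs)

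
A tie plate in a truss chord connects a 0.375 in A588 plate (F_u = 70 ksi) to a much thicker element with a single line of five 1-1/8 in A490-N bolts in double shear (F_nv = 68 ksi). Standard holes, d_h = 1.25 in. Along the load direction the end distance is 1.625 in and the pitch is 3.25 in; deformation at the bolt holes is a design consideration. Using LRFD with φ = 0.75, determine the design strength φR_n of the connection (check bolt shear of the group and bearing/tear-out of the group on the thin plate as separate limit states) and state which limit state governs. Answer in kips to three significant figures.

Bolt shear: A_b = π·1.125²/4 = 0.994 in²; R_n = 68 × 0.994 × 5 × 2 = 675.9 kips → 0.75 × 675.9 = 507 kips.
Bearing (1.2 l_c t F_u ≤ 2.4 d t F_u): upper limit = 2.4·1.125·0.375·70 = 70.88 kips.
  Edge l_c = 1.625 − 1.25/2 = 1 → r_n = 31.5 kips; interior l_c = 3.25 − 1.25 = 2 → r_n = 63 kips.
  R_n,bearing = 1·31.5 + 4·63 = 283.5 kips → 0.75 × 283.5 = 213 kips.
Bearing governs: 213 kips.

213 kips (bearing governs)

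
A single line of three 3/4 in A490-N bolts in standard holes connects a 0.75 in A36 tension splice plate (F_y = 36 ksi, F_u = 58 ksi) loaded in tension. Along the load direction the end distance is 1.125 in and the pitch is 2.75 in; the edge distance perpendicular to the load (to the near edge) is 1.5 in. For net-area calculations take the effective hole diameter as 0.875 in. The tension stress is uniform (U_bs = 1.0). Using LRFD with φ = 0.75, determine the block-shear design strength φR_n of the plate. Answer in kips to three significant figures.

115 kips

Shear plane L_v = 1.125 + 2·2.75 = 6.625 in; A_gv = 6.625 × 0.75 = 4.969 in².
A_nv = (6.625 − 2.5·0.875) × 0.75 = 3.328 in².
A_nt = (1.5 − 0.5·0.875) × 0.75 = 0.7969 in².
0.6 F_u A_nv = 115.8 kips; 0.6 F_y A_gv = 107.3 kips → shear yielding governs the shear term.
R_n = 107.3 + 1.0 × 58 × 0.7969 = 153.5 kips.
Design strength φR_n = 0.75 × 153.5 = 115 kips.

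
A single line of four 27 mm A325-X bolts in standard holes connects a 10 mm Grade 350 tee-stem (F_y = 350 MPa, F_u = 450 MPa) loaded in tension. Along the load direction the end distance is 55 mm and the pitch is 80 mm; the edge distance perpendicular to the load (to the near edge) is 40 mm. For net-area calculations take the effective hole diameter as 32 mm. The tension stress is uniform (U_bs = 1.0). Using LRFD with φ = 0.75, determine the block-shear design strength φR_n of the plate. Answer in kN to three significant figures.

452 kN

Shear plane L_v = 55 + 3·80 = 295 mm; A_gv = 295 × 10 = 2950 mm².
A_nv = (295 − 3.5·32) × 10 = 1830 mm².
A_nt = (40 − 0.5·32) × 10 = 240 mm².
0.6 F_u A_nv = 494.1 kN; 0.6 F_y A_gv = 619.5 kN → shear rupture governs the shear term.
R_n = 494.1 + 1.0 × 450 × 240 / 1000 = 602.1 kN.
Design strength φR_n = 0.75 × 602.1 = 452 kN.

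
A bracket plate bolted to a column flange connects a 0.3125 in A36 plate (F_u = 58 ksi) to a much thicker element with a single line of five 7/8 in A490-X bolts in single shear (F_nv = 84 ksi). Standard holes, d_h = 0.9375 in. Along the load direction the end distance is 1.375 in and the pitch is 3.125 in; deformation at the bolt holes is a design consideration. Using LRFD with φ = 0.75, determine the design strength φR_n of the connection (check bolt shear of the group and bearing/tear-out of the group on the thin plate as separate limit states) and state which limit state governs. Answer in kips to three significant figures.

129 kips (bearing governs)

Bolt shear: A_b = π·0.875²/4 = 0.6013 in²; R_n = 84 × 0.6013 × 5 × 1 = 252.6 kips → 0.75 × 252.6 = 189 kips.
Bearing (1.2 l_c t F_u ≤ 2.4 d t F_u): upper limit = 2.4·0.875·0.3125·58 = 38.06 kips.
  Edge l_c = 1.375 − 0.9375/2 = 0.9062 → r_n = 19.71 kips; interior l_c = 3.125 − 0.9375 = 2.188 → r_n = 38.06 kips.
  R_n,bearing = 1·19.71 + 4·38.06 = 172 kips → 0.75 × 172 = 129 kips.
Bearing governs: 129 kips.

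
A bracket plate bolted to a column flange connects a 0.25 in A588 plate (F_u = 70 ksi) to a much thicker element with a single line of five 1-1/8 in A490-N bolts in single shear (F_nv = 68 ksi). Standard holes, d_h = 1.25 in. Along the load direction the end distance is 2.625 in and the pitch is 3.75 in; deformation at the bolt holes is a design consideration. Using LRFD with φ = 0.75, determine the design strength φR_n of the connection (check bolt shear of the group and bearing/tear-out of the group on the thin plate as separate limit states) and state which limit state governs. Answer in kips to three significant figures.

Bolt shear: A_b = π·1.125²/4 = 0.994 in²; R_n = 68 × 0.994 × 5 × 1 = 338 kips → 0.75 × 338 = 253 kips.
Bearing (1.2 l_c t F_u ≤ 2.4 d t F_u): upper limit = 2.4·1.125·0.25·70 = 47.25 kips.
  Edge l_c = 2.625 − 1.25/2 = 2 → r_n = 42 kips; interior l_c = 3.75 − 1.25 = 2.5 → r_n = 47.25 kips.
  R_n,bearing = 1·42 + 4·47.25 = 231 kips → 0.75 × 231 = 173 kips.
Bearing governs: 173 kips.

173 kips (bearing governs)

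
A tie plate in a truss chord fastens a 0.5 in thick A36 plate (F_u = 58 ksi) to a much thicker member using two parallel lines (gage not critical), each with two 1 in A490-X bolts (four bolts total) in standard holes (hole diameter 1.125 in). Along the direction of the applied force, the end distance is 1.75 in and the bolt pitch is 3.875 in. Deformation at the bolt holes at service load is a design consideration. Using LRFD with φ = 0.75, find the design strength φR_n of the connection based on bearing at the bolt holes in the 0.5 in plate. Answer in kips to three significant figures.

166 kips

Per bolt r_n = 1.2 l_c t F_u ≤ 2.4 d t F_u; upper limit = 2.4 × 1 × 0.5 × 58 = 69.6 kips.
Edge bolt: l_c = 1.75 − 1.125/2 = 1.188 in → 1.2 × 1.188 × 0.5 × 58 = 41.33 → r_n = 41.33 kips.
Interior bolts: l_c = 3.875 − 1.125 = 2.75 in → 1.2 × 2.75 × 0.5 × 58 = 95.7 → r_n = 69.6 kips.
R_n = 2 × 41.33 + 2 × 69.6 = 221.8 kips.
Design strength φR_n = 0.75 × 221.8 = 166 kips.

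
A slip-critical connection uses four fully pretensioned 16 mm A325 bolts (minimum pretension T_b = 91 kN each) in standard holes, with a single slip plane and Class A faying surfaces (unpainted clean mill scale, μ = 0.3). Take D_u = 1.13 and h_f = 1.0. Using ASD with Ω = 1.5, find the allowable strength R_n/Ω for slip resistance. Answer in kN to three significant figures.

R_n = μ · D_u · h_f · T_b · n_s · n_b = 0.3 × 1.13 × 1.0 × 91 × 1 × 4 = 123.4 kN.
Allowable strength R_n/Ω = 123.4 / 1.5 = 82.3 kN.

82.3 kN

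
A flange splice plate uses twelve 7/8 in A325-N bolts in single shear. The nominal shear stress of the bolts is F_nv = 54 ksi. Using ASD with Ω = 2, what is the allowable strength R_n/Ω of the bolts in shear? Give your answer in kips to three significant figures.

A_b = π × 0.875² / 4 = 0.6013 in².
R_n = F_nv · A_b · n · n_s = 54 × 0.6013 × 12 × 1 = 389.7 kips.
Allowable strength R_n/Ω = 389.7 / 2 = 195 kips.

195 kips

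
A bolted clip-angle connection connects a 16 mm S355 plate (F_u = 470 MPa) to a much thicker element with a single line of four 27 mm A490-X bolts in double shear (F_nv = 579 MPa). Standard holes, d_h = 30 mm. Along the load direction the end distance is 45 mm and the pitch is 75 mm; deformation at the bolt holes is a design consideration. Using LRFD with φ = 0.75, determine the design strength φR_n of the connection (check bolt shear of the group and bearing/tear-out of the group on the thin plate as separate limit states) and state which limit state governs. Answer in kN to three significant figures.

1120 kN (bearing governs)

Bolt shear: A_b = π·27²/4 = 572.6 mm²; R_n = 579 × 572.6 × 4 × 2 / 1000 = 2652 kN → 0.75 × 2652 = 1990 kN.
Bearing (1.2 l_c t F_u ≤ 2.4 d t F_u): upper limit = 2.4·27·16·470 / 1000 = 487.3 kN.
  Edge l_c = 45 − 30/2 = 30 → r_n = 270.7 kN; interior l_c = 75 − 30 = 45 → r_n = 406.1 kN.
  R_n,bearing = 1·270.7 + 3·406.1 = 1489 kN → 0.75 × 1489 = 1120 kN.
Bearing governs: 1120 kN.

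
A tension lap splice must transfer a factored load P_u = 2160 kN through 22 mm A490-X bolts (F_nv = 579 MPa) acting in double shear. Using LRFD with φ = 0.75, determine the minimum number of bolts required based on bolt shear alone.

A_b = π·22²/4 = 380.1 mm².
Per-bolt design strength φR_n = 0.75 × 579 × 380.1 × 2 / 1000 = 330.1 kN.
n ≥ 2160 / 330.1 = 6.543 → use 7 bolts.

7 bolts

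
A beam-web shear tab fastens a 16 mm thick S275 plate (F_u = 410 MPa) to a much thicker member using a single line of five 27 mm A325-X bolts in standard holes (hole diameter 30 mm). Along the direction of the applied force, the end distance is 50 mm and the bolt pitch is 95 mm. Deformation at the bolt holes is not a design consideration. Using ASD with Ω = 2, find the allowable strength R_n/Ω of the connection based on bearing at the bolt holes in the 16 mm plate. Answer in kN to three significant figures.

1230 kN

Per bolt r_n = 1.5 l_c t F_u ≤ 3.0 d t F_u; upper limit = 3.0 × 27 × 16 × 410 / 1000 = 531.4 kN.
Edge bolt: l_c = 50 − 30/2 = 35 mm → 1.5 × 35 × 16 × 410 / 1000 = 344.4 → r_n = 344.4 kN.
Interior bolts: l_c = 95 − 30 = 65 mm → 1.5 × 65 × 16 × 410 / 1000 = 639.6 → r_n = 531.4 kN.
R_n = 1 × 344.4 + 4 × 531.4 = 2470 kN.
Allowable strength R_n/Ω = 2470 / 2 = 1230 kN.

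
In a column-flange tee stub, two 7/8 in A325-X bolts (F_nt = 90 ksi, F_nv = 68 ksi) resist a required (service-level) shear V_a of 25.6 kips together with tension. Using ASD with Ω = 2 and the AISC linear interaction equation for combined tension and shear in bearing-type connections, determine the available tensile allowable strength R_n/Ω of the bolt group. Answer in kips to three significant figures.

36.5 kips

A_b = π·0.875²/4 = 0.6013 in²; f_rv = 25.6 / (2 × 0.6013) = 21.29 ksi.
F'_nt = 1.3 F_nt − (Ω F_nt / F_nv) f_rv = 1.3·90 − (2·90/68)·21.29 = 60.65 ksi, capped at F_nt → F'_nt = 60.65 ksi.
R_n = F'_nt · A_b · n = 60.65 × 0.6013 × 2 = 72.94 kips.
Allowable strength R_n/Ω = 72.94 / 2 = 36.5 kips.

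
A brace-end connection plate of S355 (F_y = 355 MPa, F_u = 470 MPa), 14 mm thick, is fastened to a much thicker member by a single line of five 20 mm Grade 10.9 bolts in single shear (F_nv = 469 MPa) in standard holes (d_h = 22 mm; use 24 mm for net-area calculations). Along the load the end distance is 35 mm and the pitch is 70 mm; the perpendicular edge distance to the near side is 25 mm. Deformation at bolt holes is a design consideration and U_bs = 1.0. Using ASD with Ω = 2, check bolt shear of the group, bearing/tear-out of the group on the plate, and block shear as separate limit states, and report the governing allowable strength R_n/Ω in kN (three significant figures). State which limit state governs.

Bolt shear: A_b = π·20²/4 = 314.2 mm²; R_n = 469 × 314.2 × 5 × 1 / 1000 = 736.7 kN → 736.7 / 2 = 368 kN.
Bearing: edge l_c = 24, r_n = 189.5 kN; interior l_c = 48, r_n = 315.8 kN; R_n = 189.5 + 4·315.8 = 1453 kN → 726 kN.
Block shear: A_gv = 4410, A_nv = 2898, A_nt = 182 mm²; R_n = min(0.6F_uA_nv, 0.6F_yA_gv) + U_bs·F_u·A_nt = 902.8 kN → 451 kN.
Bolt shear governs: 368 kN.

368 kN (bolt shear governs)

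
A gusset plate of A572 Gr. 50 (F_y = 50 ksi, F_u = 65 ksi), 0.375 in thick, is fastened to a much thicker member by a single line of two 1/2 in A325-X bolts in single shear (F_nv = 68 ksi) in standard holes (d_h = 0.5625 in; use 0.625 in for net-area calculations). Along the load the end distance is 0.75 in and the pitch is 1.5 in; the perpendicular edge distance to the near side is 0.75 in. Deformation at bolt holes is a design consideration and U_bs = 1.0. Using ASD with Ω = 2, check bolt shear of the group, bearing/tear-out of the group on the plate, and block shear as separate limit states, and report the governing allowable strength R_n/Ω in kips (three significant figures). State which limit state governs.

13.4 kips (bolt shear governs)

Bolt shear: A_b = π·0.5²/4 = 0.1963 in²; R_n = 68 × 0.1963 × 2 × 1 = 26.7 kips → 26.7 / 2 = 13.4 kips.
Bearing: edge l_c = 0.4688, r_n = 13.71 kips; interior l_c = 0.9375, r_n = 27.42 kips; R_n = 13.71 + 1·27.42 = 41.13 kips → 20.6 kips.
Block shear: A_gv = 0.8438, A_nv = 0.4922, A_nt = 0.1641 in²; R_n = min(0.6F_uA_nv, 0.6F_yA_gv) + U_bs·F_u·A_nt = 29.86 kips → 14.9 kips.
Bolt shear governs: 13.4 kips.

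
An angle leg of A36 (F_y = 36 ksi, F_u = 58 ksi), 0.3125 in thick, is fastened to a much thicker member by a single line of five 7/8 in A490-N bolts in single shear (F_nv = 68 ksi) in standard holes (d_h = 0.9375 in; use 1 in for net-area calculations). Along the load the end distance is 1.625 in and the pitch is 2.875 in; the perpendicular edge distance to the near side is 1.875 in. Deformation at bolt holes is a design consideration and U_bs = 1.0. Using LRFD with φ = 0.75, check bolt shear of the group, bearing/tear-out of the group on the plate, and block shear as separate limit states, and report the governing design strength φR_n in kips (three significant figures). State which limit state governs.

Bolt shear: A_b = π·0.875²/4 = 0.6013 in²; R_n = 68 × 0.6013 × 5 × 1 = 204.4 kips → 0.75 × 204.4 = 153 kips.
Bearing: edge l_c = 1.156, r_n = 25.15 kips; interior l_c = 1.938, r_n = 38.06 kips; R_n = 25.15 + 4·38.06 = 177.4 kips → 133 kips.
Block shear: A_gv = 4.102, A_nv = 2.695, A_nt = 0.4297 in²; R_n = min(0.6F_uA_nv, 0.6F_yA_gv) + U_bs·F_u·A_nt = 113.5 kips → 85.1 kips.
Block shear governs: 85.1 kips.

85.1 kips (block shear governs)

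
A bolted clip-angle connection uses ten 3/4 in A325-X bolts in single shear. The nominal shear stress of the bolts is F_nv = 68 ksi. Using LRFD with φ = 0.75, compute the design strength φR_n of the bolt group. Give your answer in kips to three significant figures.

225 kips

A_b = π × 0.75² / 4 = 0.4418 in².
R_n = F_nv · A_b · n · n_s = 68 × 0.4418 × 10 × 1 = 300.4 kips.
Design strength φR_n = 0.75 × 300.4 = 225 kips.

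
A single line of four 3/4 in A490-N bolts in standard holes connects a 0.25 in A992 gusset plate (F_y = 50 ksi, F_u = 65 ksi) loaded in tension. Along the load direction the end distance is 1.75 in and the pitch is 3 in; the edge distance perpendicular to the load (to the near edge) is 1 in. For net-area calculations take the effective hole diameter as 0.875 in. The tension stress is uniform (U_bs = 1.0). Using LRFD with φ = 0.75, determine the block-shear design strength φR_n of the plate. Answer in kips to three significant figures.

63.1 kips

Shear plane L_v = 1.75 + 3·3 = 10.75 in; A_gv = 10.75 × 0.25 = 2.688 in².
A_nv = (10.75 − 3.5·0.875) × 0.25 = 1.922 in².
A_nt = (1 − 0.5·0.875) × 0.25 = 0.1406 in².
0.6 F_u A_nv = 74.95 kips; 0.6 F_y A_gv = 80.62 kips → shear rupture governs the shear term.
R_n = 74.95 + 1.0 × 65 × 0.1406 = 84.09 kips.
Design strength φR_n = 0.75 × 84.09 = 63.1 kips.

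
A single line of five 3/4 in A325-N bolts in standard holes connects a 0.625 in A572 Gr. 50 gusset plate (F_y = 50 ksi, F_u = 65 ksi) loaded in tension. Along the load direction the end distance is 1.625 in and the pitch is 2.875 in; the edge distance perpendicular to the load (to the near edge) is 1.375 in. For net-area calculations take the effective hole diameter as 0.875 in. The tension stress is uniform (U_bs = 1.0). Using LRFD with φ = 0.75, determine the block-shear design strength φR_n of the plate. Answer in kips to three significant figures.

Shear plane L_v = 1.625 + 4·2.875 = 13.12 in; A_gv = 13.12 × 0.625 = 8.203 in².
A_nv = (13.12 − 4.5·0.875) × 0.625 = 5.742 in².
A_nt = (1.375 − 0.5·0.875) × 0.625 = 0.5859 in².
0.6 F_u A_nv = 223.9 kips; 0.6 F_y A_gv = 246.1 kips → shear rupture governs the shear term.
R_n = 223.9 + 1.0 × 65 × 0.5859 = 262 kips.
Design strength φR_n = 0.75 × 262 = 197 kips.

197 kips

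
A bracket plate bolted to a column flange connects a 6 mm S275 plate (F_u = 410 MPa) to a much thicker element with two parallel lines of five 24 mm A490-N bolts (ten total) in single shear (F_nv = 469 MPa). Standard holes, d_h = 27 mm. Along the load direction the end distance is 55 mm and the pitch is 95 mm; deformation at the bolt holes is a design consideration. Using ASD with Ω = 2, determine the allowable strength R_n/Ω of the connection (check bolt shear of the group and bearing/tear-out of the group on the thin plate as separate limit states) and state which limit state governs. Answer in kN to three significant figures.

689 kN (bearing governs)

Bolt shear: A_b = π·24²/4 = 452.4 mm²; R_n = 469 × 452.4 × 10 × 1 / 1000 = 2122 kN → 2122 / 2 = 1060 kN.
Bearing (1.2 l_c t F_u ≤ 2.4 d t F_u): upper limit = 2.4·24·6·410 / 1000 = 141.7 kN.
  Edge l_c = 55 − 27/2 = 41.5 → r_n = 122.5 kN; interior l_c = 95 − 27 = 68 → r_n = 141.7 kN.
  R_n,bearing = 2·122.5 + 8·141.7 = 1379 kN → 1379 / 2 = 689 kN.
Bearing governs: 689 kN.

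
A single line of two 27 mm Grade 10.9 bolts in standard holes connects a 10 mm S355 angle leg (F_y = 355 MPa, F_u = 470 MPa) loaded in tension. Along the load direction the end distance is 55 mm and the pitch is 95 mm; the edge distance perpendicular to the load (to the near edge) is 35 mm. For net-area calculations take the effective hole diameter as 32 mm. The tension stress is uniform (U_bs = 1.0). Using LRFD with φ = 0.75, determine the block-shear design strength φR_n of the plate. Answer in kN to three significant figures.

Shear plane L_v = 55 + 1·95 = 150 mm; A_gv = 150 × 10 = 1500 mm².
A_nv = (150 − 1.5·32) × 10 = 1020 mm².
A_nt = (35 − 0.5·32) × 10 = 190 mm².
0.6 F_u A_nv = 287.6 kN; 0.6 F_y A_gv = 319.5 kN → shear rupture governs the shear term.
R_n = 287.6 + 1.0 × 470 × 190 / 1000 = 376.9 kN.
Design strength φR_n = 0.75 × 376.9 = 283 kN.

283 kN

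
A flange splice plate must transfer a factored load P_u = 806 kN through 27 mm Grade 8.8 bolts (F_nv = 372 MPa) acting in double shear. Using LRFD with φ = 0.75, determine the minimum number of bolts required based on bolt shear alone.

3 bolts

A_b = π·27²/4 = 572.6 mm².
Per-bolt design strength φR_n = 0.75 × 372 × 572.6 × 2 / 1000 = 319.5 kN.
n ≥ 806 / 319.5 = 2.523 → use 3 bolts.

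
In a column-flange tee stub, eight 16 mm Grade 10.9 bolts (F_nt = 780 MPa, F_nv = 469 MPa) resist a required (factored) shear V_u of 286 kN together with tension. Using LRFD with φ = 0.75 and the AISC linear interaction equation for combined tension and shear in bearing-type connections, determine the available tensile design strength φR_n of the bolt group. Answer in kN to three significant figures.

A_b = π·16²/4 = 201.1 mm²; f_rv = 286 × 1000 / (8 × 201.1) = 177.8 MPa.
F'_nt = 1.3 F_nt − (F_nt / φF_nv) f_rv = 1.3·780 − (780/(0.75·469))·177.8 = 619.7 MPa, capped at F_nt → F'_nt = 619.7 MPa.
R_n = F'_nt · A_b · n = 619.7 × 201.1 × 8 / 1000 = 996.8 kN.
Design strength φR_n = 0.75 × 996.8 = 748 kN.

748 kN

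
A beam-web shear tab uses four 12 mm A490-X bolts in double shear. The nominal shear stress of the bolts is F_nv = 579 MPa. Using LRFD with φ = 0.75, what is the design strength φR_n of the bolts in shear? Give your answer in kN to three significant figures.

393 kN

A_b = π × 12² / 4 = 113.1 mm².
R_n = F_nv · A_b · n · n_s = 579 × 113.1 × 4 × 2 / 1000 = 523.9 kN.
Design strength φR_n = 0.75 × 523.9 = 393 kN.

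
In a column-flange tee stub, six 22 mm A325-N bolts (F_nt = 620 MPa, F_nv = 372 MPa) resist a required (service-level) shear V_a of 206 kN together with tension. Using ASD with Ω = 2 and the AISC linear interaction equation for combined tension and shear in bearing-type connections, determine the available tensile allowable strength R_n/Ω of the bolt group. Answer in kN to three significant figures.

A_b = π·22²/4 = 380.1 mm²; f_rv = 206 × 1000 / (6 × 380.1) = 90.32 MPa.
F'_nt = 1.3 F_nt − (Ω F_nt / F_nv) f_rv = 1.3·620 − (2·620/372)·90.32 = 504.9 MPa, capped at F_nt → F'_nt = 504.9 MPa.
R_n = F'_nt · A_b · n = 504.9 × 380.1 × 6 / 1000 = 1152 kN.
Allowable strength R_n/Ω = 1152 / 2 = 576 kN.

576 kN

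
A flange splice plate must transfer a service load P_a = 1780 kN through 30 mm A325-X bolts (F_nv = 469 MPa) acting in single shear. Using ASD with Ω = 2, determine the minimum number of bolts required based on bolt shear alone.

A_b = π·30²/4 = 706.9 mm².
Per-bolt allowable strength R_n/Ω = 469 × 706.9 × 1 / 1000 / 2 = 165.8 kN.
n ≥ 1780 / 165.8 = 10.74 → use 11 bolts.

11 bolts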